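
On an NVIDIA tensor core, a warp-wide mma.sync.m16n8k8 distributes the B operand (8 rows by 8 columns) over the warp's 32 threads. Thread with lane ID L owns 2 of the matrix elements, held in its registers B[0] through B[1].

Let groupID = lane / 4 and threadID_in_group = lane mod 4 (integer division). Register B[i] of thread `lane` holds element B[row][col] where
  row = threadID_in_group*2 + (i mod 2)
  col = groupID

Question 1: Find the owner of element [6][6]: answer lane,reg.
27,0

c: 6->gid=6  r: 6->tid=3,i&1=0
L=6*4+3=27  i=0=0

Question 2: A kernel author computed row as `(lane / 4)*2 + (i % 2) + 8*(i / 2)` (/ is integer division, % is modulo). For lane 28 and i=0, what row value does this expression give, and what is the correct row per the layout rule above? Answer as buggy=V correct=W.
buggy=14 correct=0

`(lane / 4)*2 + (i % 2) + 8*(i / 2)`[28,0]->14
L=28->gid=28>>2=7, tid=28&3=0
[0]->row 0·2+0=0  col gid=7
row: 14 vs 0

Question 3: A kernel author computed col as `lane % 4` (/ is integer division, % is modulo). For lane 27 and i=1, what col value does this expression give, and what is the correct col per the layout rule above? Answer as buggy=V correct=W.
`lane % 4`[27,1]->3
27: g=6,t=3
[1] (3*2+1,6) = (7,6)
col: 3 vs 6

buggy=3 correct=6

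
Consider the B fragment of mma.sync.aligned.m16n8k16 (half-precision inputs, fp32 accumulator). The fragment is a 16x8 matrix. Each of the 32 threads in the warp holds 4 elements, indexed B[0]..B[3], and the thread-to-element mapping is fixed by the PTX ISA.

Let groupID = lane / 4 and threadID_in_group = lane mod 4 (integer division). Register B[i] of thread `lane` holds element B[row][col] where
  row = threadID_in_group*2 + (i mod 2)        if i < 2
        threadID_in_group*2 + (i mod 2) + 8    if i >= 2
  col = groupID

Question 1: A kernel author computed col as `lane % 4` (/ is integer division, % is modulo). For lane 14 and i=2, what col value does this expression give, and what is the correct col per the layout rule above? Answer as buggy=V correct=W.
buggy=2 correct=3

`lane % 4`[14,2]=>2
L=14=>grp=14>>2=3, tig=14&3=2
[2]=>row 2·2+0+8=12  col grp=3
col: 2 vs 3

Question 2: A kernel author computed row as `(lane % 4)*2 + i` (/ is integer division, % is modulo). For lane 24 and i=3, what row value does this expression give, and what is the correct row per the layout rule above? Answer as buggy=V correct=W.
buggy=3 correct=9

`(lane % 4)*2 + i`[24,3]=>3
L=24=>grp=24>>2=6, tig=24&3=0
[3]=>row 0·2+1+8=9  col grp=6
row: 3 vs 9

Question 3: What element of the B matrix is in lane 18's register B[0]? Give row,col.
L=18->gid=18>>2=4, tid=18&3=2
[0]->row 2·2+0+0=4  col gid=4

4,4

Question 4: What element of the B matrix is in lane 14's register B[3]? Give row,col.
13,3

lane 14: grp=3 (14/4), tig=2 (14%4)
i=3: r=2*2+1+8=13, c=grp=3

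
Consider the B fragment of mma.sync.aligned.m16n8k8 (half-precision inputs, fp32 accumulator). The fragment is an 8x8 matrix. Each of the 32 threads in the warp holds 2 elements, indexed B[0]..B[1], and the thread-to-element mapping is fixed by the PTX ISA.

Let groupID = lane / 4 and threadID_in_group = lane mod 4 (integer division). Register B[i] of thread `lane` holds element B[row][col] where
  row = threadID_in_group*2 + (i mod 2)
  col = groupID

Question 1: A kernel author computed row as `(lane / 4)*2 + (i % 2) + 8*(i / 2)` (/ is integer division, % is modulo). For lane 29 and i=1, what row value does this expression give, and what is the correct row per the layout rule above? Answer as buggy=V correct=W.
buggy=15 correct=3

`(lane / 4)*2 + (i % 2) + 8*(i / 2)`[29,1]⇒15
L=29⇒gr=29>>2=7, th=29&3=1
[1]⇒row 1·2+1=3  col gr=7
row: 15 vs 3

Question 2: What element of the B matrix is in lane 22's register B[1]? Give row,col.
5,5

lane 22: g=5 (22/4), t=2 (22%4)
i=1: r=2*2+1=5, c=g=5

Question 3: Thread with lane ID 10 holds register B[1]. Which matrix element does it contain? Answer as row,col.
5,2

10: gr=2,th=2
[1] (2*2+1,2) = (5,2)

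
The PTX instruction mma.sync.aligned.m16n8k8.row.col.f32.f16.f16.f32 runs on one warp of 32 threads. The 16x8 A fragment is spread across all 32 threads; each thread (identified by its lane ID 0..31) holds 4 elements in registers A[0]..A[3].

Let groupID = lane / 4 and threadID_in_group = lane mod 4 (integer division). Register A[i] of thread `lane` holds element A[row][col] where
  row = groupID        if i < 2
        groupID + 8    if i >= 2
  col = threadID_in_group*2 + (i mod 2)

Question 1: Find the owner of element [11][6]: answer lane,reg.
r=11⇒gr=3,Rb=1  c=6⇒th=3,odd=0
L=3*4+3=15  i=1*2+0=2

15,2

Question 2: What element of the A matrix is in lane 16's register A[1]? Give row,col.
lane 16: gid=4 (16/4), tid=0 (16%4)
i=1: r=4+0=4, c=0*2+1=1

4,1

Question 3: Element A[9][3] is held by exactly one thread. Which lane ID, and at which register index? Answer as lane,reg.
5,3

r=9⇒gr=1,Rb=1  c=3⇒th=1,odd=1
L=1*4+1=5  i=1*2+1=3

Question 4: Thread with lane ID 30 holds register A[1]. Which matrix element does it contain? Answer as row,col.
lane 30→30/4=7, 30 mod 4=2
i=1  r:7+0→7  c:2·2+1→5

7,5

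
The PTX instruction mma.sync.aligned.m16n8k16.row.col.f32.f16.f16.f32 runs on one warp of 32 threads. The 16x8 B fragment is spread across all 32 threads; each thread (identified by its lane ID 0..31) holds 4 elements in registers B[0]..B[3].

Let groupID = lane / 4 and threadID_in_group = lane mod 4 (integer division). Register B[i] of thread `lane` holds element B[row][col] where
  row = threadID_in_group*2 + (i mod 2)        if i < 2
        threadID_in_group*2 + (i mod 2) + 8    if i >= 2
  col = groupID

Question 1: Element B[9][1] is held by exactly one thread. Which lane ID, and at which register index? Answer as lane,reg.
c=1->g=1  r=9->rb=1,t=0,b0=1
L=1*4+0=4  i=1*2+1=3

4,3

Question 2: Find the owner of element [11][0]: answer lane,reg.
c=0->g=0  r=11->rb=1,t=1,b0=1
L=0*4+1=1  i=1*2+1=3

1,3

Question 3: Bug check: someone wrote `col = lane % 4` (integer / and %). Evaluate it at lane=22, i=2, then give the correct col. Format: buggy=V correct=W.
buggy=2 correct=5

`lane % 4`[22,2]⇒2
22: gr=5,th=2
[2] (2*2+0+8,5) = (12,5)
col: 2 vs 5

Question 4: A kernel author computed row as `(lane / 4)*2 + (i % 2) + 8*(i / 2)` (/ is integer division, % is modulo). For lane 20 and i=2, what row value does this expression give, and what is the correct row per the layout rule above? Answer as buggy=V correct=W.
buggy=18 correct=8

`(lane / 4)*2 + (i % 2) + 8*(i / 2)`[20,2]⇒18
L=20⇒gr=20>>2=5, th=20&3=0
[2]⇒row 0·2+0+8=8  col gr=5
row: 18 vs 8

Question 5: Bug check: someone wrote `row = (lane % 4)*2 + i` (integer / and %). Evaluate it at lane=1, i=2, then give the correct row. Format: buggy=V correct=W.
buggy=4 correct=10

`(lane % 4)*2 + i`[1,2]=>4
lane 1: grp=0 (1/4), tig=1 (1%4)
i=2: r=1*2+0+8=10, c=grp=0
row: 4 vs 10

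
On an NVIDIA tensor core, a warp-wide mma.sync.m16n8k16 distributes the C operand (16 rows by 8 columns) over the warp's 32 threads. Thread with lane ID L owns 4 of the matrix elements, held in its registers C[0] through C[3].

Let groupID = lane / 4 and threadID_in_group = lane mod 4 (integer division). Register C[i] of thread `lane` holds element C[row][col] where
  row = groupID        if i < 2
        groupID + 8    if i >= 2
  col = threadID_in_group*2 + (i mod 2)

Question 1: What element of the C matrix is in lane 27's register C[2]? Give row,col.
14,6

lane 27: g=6 (27/4), t=3 (27%4)
i=2: r=6+8=14, c=3*2+0=6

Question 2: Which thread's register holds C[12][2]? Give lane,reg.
17,2

r: 12->gid=4,r8=1  c: 2->tid=1,i&1=0
L=4*4+1=17  i=1*2+0=2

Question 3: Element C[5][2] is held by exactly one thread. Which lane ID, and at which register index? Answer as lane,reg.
r=5→G=5,rhi=0  c=2→T=1,p=0
L=5*4+1=21  i=0*2+0=0

21,0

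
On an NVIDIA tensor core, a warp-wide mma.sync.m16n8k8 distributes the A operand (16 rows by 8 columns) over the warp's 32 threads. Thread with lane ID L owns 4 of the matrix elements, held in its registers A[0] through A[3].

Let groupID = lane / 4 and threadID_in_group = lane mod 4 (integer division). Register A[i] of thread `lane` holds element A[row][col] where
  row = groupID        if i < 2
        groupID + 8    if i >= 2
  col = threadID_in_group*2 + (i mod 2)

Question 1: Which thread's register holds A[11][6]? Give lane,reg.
15,2

r=11⇒gr=3,Rb=1  c=6⇒th=3,odd=0
L=3*4+3=15  i=1*2+0=2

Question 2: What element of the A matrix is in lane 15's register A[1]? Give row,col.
3,7

lane 15: gr=3 (15/4), th=3 (15%4)
i=1: r=3+0=3, c=3*2+1=7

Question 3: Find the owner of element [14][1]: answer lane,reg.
r:14=>grp=6,rB=1  c:1=>tig=0,lo=1
L=6*4+0=24  i=1*2+1=3

24,3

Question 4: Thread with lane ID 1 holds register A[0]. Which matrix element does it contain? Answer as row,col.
L=1->g=1>>2=0, t=1&3=1
[0]->row 0+0=0  col 1·2+0=2

0,2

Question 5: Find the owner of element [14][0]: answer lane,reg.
24,2

r=14->g=6,rb=1  c=0->t=0,b0=0
L=6*4+0=24  i=1*2+0=2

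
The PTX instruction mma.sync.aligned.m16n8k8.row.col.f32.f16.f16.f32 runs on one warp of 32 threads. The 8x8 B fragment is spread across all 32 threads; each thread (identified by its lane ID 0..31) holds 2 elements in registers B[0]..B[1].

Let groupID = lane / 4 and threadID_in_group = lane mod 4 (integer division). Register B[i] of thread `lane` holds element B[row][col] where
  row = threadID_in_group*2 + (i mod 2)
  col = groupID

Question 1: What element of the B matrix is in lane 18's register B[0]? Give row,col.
18: gr=4,th=2
[0] (2*2+0,4) = (4,4)

4,4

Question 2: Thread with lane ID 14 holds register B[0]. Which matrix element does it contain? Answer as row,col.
4,3

lane 14: gid=3 (14/4), tid=2 (14%4)
i=0: r=2*2+0=4, c=gid=3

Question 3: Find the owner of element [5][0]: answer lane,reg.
2,1

c=0⇒gr=0  r=5⇒th=2,odd=1
L=0*4+2=2  i=1=1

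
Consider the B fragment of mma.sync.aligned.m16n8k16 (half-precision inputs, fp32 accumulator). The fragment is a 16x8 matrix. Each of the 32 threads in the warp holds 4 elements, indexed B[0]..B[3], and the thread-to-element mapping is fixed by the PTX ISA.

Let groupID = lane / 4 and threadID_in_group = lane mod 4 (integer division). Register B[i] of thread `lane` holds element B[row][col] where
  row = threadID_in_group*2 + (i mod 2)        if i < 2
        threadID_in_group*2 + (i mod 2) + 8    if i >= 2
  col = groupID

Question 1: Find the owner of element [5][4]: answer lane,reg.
c=4→G=4  r=5→rhi=0,T=2,p=1
L=4*4+2=18  i=0*2+1=1

18,1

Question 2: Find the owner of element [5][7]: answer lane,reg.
30,1

c=7→G=7  r=5→rhi=0,T=2,p=1
L=7*4+2=30  i=0*2+1=1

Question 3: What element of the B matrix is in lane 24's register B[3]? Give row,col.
9,6

24: G=6,T=0
[3] (0*2+1+8,6) = (9,6)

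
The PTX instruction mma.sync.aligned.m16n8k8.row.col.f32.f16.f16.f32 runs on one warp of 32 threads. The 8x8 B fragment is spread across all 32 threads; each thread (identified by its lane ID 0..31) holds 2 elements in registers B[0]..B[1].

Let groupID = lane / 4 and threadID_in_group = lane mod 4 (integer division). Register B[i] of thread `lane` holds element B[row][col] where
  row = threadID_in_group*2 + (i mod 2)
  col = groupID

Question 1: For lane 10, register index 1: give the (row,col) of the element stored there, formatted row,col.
5,2

lane 10->10/4=2, 10 mod 4=2
i=1  r:2·2+1->5  c:2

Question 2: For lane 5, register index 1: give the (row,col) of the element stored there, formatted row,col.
L=5⇒gr=5>>2=1, th=5&3=1
[1]⇒row 1·2+1=3  col gr=1

3,1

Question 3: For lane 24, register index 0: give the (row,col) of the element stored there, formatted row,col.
L=24->gid=24>>2=6, tid=24&3=0
[0]->row 0·2+0=0  col gid=6

0,6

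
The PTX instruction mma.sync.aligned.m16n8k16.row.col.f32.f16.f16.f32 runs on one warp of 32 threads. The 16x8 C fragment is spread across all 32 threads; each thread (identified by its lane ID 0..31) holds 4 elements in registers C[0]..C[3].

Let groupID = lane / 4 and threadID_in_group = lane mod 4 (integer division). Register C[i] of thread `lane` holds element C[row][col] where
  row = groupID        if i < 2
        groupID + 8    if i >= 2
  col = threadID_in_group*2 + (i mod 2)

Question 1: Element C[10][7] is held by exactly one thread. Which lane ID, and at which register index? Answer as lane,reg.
11,3

r=10->g=2,rb=1  c=7->t=3,b0=1
L=2*4+3=11  i=1*2+1=3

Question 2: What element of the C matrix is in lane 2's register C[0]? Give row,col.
2: gr=0,th=2
[0] (0+0,2*2+0) = (0,4)

0,4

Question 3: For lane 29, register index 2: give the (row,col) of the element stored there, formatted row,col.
15,2

29: grp=7,tig=1
[2] (7+8,1*2+0) = (15,2)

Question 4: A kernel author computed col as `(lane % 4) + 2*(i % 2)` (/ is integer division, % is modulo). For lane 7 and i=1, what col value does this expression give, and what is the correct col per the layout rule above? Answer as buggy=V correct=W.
`(lane % 4) + 2*(i % 2)`[7,1]=>5
lane 7: grp=1 (7/4), tig=3 (7%4)
i=1: r=1+0=1, c=3*2+1=7
col: 5 vs 7

buggy=5 correct=7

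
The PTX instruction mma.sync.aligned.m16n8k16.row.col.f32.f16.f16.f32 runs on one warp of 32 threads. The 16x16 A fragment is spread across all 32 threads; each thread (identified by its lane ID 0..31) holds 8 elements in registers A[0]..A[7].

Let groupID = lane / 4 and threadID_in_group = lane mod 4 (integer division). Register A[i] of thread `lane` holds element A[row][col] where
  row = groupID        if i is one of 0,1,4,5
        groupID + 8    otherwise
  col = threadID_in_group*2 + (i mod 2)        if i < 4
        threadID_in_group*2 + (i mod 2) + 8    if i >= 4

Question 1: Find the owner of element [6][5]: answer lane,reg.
r=6->g=6,rb=0  c=5->cb=0,t=2,b0=1
L=6*4+2=26  i=0*4+0*2+1=1

26,1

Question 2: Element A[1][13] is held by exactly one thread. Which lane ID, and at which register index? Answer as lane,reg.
r=1->g=1,rb=0  c=13->cb=1,t=2,b0=1
L=1*4+2=6  i=1*4+0*2+1=5

6,5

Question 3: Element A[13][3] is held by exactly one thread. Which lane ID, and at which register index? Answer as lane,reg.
21,3

r=13→G=5,rhi=1  c=3→chi=0,T=1,p=1
L=5*4+1=21  i=0*4+1*2+1=3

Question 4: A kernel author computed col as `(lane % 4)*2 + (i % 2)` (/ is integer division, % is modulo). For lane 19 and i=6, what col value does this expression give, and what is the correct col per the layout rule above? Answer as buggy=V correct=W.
`(lane % 4)*2 + (i % 2)`[19,6]->6
19: gid=4,tid=3
[6] (4+8,3*2+0+8) = (12,14)
col: 6 vs 14

buggy=6 correct=14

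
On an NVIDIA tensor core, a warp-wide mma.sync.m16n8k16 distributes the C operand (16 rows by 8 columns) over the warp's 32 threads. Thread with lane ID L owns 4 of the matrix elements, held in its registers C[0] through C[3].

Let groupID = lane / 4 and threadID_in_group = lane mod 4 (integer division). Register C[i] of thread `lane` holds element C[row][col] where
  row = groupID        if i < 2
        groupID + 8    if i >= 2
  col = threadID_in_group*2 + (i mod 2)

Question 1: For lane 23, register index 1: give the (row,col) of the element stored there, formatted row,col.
5,7

lane 23->23/4=5, 23 mod 4=3
i=1  r:5+0->5  c:2·3+1->7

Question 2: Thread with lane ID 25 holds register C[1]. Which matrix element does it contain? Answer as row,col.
6,3

25: G=6,T=1
[1] (6+0,1*2+1) = (6,3)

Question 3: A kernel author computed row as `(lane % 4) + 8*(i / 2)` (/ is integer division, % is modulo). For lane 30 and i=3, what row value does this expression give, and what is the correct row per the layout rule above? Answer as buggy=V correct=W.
buggy=10 correct=15

`(lane % 4) + 8*(i / 2)`[30,3]→10
lane 30: G=7 (30/4), T=2 (30%4)
i=3: r=7+8=15, c=2*2+1=5
row: 10 vs 15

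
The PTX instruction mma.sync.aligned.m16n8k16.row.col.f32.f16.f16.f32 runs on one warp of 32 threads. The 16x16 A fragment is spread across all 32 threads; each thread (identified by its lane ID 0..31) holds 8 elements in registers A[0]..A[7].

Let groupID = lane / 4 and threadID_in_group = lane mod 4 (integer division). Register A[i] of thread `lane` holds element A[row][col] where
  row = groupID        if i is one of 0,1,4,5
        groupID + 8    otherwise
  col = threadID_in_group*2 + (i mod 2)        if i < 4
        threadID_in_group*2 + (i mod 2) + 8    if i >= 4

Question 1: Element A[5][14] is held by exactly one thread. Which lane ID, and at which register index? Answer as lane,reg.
r:5=>grp=5,rB=0  c:14=>cB=1,tig=3,lo=0
L=5*4+3=23  i=1*4+0*2+0=4

23,4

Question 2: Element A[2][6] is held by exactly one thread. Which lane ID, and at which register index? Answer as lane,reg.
r:2=>grp=2,rB=0  c:6=>cB=0,tig=3,lo=0
L=2*4+3=11  i=0*4+0*2+0=0

11,0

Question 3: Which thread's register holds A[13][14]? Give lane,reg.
r=13⇒gr=5,Rb=1  c=14⇒Cb=1,th=3,odd=0
L=5*4+3=23  i=1*4+1*2+0=6

23,6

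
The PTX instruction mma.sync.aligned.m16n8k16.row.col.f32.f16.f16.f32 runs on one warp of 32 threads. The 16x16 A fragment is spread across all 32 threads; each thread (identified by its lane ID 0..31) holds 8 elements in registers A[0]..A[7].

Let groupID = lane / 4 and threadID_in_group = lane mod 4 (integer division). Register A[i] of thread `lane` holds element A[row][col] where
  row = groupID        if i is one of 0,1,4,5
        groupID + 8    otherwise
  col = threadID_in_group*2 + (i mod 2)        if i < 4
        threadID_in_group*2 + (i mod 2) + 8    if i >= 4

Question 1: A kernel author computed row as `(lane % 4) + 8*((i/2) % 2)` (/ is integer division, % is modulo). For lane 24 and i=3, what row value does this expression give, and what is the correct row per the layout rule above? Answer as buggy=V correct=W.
buggy=8 correct=14

`(lane % 4) + 8*((i/2) % 2)`[24,3]=>8
L=24=>grp=24>>2=6, tig=24&3=0
[3]=>row 6+8=14  col 0·2+1+0=1
row: 8 vs 14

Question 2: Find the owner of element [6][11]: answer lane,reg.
25,5

r: 6->gid=6,r8=0  c: 11->c8=1,tid=1,i&1=1
L=6*4+1=25  i=1*4+0*2+1=5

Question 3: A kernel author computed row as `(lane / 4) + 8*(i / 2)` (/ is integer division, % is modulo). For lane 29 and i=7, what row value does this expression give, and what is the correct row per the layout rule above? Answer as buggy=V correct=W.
buggy=31 correct=15

`(lane / 4) + 8*(i / 2)`[29,7]⇒31
lane 29⇒29/4=7, 29 mod 4=1
i=7  r:7+8⇒15  c:2·1+1+8⇒11
row: 31 vs 15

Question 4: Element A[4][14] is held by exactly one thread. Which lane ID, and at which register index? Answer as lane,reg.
r=4⇒gr=4,Rb=0  c=14⇒Cb=1,th=3,odd=0
L=4*4+3=19  i=1*4+0*2+0=4

19,4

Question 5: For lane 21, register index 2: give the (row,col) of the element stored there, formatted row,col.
13,2

L=21=>grp=21>>2=5, tig=21&3=1
[2]=>row 5+8=13  col 1·2+0+0=2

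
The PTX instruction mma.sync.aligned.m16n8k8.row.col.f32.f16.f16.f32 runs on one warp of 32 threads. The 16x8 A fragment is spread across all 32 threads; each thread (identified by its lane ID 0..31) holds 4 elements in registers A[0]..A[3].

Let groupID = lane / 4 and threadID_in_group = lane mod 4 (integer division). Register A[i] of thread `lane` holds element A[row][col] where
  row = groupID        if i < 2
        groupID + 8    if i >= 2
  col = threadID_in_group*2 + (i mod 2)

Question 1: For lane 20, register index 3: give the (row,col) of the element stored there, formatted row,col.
20: gid=5,tid=0
[3] (5+8,0*2+1) = (13,1)

13,1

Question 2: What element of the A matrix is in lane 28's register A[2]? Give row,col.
28: gid=7,tid=0
[2] (7+8,0*2+0) = (15,0)

15,0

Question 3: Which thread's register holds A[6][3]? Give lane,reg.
25,1

r:6=>grp=6,rB=0  c:3=>tig=1,lo=1
L=6*4+1=25  i=0*2+1=1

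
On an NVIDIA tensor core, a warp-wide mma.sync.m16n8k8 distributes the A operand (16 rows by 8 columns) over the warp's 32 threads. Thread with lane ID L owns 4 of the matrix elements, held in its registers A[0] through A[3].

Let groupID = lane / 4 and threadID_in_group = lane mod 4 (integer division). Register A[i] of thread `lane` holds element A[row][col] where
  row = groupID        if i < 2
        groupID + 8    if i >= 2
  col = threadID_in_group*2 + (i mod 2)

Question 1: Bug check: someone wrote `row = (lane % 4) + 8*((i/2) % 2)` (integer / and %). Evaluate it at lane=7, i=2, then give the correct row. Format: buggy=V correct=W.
buggy=11 correct=9

`(lane % 4) + 8*((i/2) % 2)`[7,2]->11
L=7->g=7>>2=1, t=7&3=3
[2]->row 1+8=9  col 3·2+0=6
row: 11 vs 9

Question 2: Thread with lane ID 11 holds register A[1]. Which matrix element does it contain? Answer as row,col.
L=11=>grp=11>>2=2, tig=11&3=3
[1]=>row 2+0=2  col 3·2+1=7

2,7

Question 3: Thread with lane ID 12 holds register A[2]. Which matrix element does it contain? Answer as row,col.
lane 12: gr=3 (12/4), th=0 (12%4)
i=2: r=3+8=11, c=0*2+0=0

11,0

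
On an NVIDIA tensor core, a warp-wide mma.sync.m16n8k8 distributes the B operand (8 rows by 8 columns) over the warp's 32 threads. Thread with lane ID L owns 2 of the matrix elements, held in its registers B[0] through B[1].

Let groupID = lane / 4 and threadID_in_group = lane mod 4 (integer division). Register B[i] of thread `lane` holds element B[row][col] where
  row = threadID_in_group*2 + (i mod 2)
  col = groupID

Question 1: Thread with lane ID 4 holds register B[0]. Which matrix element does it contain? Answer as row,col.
lane 4: gid=1 (4/4), tid=0 (4%4)
i=0: r=0*2+0=0, c=gid=1

0,1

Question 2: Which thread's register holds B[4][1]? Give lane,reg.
6,0

c=1→G=1  r=4→T=2,p=0
L=1*4+2=6  i=0=0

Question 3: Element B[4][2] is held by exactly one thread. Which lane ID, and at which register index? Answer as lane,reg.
c=2⇒gr=2  r=4⇒th=2,odd=0
L=2*4+2=10  i=0=0

10,0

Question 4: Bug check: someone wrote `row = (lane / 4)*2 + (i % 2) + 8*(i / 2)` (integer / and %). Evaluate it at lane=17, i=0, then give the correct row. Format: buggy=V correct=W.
buggy=8 correct=2

`(lane / 4)*2 + (i % 2) + 8*(i / 2)`[17,0]=>8
lane 17=>17/4=4, 17 mod 4=1
i=0  r:2·1+0=>2  c:4
row: 8 vs 2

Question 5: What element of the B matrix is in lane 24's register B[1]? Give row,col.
24: gid=6,tid=0
[1] (0*2+1,6) = (1,6)

1,6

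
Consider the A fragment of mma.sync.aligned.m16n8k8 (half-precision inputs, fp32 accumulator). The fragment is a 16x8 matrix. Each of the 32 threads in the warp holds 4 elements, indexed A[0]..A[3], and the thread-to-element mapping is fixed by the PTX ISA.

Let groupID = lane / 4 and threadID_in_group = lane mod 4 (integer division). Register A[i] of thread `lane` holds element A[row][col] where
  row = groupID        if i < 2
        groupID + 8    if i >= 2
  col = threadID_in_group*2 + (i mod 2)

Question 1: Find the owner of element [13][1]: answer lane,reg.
r=13->g=5,rb=1  c=1->t=0,b0=1
L=5*4+0=20  i=1*2+1=3

20,3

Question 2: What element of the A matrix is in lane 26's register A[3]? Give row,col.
14,5

lane 26->26/4=6, 26 mod 4=2
i=3  r:6+8->14  c:2·2+1->5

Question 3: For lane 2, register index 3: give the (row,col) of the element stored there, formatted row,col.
8,5

lane 2: grp=0 (2/4), tig=2 (2%4)
i=3: r=0+8=8, c=2*2+1=5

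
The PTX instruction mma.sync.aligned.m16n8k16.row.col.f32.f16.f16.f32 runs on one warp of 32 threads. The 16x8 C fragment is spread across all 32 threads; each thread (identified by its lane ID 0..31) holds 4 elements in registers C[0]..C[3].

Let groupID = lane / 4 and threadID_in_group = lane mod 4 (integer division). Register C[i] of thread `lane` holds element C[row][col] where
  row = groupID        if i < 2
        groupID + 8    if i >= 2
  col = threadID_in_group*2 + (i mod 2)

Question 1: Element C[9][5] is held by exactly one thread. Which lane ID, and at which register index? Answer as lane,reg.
r=9→G=1,rhi=1  c=5→T=2,p=1
L=1*4+2=6  i=1*2+1=3

6,3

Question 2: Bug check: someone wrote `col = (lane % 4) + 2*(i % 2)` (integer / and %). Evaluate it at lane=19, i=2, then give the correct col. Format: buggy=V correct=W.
buggy=3 correct=6

`(lane % 4) + 2*(i % 2)`[19,2]->3
lane 19->19/4=4, 19 mod 4=3
i=2  r:4+8->12  c:2·3+0->6
col: 3 vs 6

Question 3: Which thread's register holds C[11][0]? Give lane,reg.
12,2

r=11→G=3,rhi=1  c=0→T=0,p=0
L=3*4+0=12  i=1*2+0=2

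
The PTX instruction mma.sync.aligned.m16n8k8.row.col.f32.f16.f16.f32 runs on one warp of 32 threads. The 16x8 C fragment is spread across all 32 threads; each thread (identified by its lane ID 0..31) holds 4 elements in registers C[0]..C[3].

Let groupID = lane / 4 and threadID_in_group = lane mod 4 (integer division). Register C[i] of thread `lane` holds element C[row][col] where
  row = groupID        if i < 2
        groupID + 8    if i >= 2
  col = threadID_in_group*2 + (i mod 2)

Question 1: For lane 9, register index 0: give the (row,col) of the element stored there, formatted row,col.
lane 9: grp=2 (9/4), tig=1 (9%4)
i=0: r=2+0=2, c=1*2+0=2

2,2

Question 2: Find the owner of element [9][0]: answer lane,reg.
r=9⇒gr=1,Rb=1  c=0⇒th=0,odd=0
L=1*4+0=4  i=1*2+0=2

4,2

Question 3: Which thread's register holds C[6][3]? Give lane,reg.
r=6->g=6,rb=0  c=3->t=1,b0=1
L=6*4+1=25  i=0*2+1=1

25,1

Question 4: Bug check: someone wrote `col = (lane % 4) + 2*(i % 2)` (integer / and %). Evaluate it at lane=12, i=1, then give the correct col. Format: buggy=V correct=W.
buggy=2 correct=1

`(lane % 4) + 2*(i % 2)`[12,1]=>2
L=12=>grp=12>>2=3, tig=12&3=0
[1]=>row 3+0=3  col 0·2+1=1
col: 2 vs 1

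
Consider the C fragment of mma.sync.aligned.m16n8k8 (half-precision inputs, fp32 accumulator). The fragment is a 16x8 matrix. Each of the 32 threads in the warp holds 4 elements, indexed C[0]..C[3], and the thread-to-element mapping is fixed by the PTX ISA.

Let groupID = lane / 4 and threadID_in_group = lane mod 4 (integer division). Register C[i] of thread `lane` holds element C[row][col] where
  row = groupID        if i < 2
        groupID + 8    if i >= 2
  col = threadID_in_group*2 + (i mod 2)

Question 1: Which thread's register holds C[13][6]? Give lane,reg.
r=13→G=5,rhi=1  c=6→T=3,p=0
L=5*4+3=23  i=1*2+0=2

23,2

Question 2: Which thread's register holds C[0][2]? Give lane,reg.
1,0

r:0=>grp=0,rB=0  c:2=>tig=1,lo=0
L=0*4+1=1  i=0*2+0=0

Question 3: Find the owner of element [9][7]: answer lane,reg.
r:9=>grp=1,rB=1  c:7=>tig=3,lo=1
L=1*4+3=7  i=1*2+1=3

7,3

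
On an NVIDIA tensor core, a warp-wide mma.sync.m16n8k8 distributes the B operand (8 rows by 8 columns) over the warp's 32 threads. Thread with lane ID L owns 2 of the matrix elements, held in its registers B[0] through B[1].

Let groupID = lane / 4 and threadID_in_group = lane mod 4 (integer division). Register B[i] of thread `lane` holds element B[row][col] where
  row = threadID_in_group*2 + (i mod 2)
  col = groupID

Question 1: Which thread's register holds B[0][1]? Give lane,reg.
4,0

c=1->g=1  r=0->t=0,b0=0
L=1*4+0=4  i=0=0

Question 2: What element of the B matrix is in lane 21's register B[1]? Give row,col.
3,5

lane 21⇒21/4=5, 21 mod 4=1
i=1  r:2·1+1⇒3  c:5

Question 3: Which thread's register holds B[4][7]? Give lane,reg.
30,0

c: 7->gid=7  r: 4->tid=2,i&1=0
L=7*4+2=30  i=0=0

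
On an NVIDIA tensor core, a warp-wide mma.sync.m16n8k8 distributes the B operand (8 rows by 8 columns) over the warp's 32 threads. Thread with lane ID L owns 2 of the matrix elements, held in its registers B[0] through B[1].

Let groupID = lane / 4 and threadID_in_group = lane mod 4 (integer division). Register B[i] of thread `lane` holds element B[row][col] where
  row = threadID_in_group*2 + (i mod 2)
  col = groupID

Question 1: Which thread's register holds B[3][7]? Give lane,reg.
29,1

c=7->g=7  r=3->t=1,b0=1
L=7*4+1=29  i=1=1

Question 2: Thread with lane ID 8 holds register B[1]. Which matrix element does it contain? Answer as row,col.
1,2

lane 8->8/4=2, 8 mod 4=0
i=1  r:2·0+1->1  c:2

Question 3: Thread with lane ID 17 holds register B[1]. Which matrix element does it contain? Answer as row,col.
17: G=4,T=1
[1] (1*2+1,4) = (3,4)

3,4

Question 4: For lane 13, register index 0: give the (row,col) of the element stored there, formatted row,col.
2,3

L=13⇒gr=13>>2=3, th=13&3=1
[0]⇒row 1·2+0=2  col gr=3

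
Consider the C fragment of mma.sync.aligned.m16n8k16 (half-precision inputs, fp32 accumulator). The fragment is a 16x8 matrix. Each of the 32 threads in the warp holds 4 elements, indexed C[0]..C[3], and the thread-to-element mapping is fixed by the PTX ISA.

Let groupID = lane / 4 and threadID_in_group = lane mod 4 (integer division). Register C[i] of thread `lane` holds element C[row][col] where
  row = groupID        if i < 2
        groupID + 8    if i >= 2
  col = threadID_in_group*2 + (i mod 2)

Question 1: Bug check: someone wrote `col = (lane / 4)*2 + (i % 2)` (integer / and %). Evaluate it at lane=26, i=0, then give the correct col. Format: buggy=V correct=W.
`(lane / 4)*2 + (i % 2)`[26,0]→12
L=26→G=26>>2=6, T=26&3=2
[0]→row 6+0=6  col 2·2+0=4
col: 12 vs 4

buggy=12 correct=4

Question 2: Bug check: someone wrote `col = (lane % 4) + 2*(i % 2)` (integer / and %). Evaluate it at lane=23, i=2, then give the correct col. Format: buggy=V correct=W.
buggy=3 correct=6

`(lane % 4) + 2*(i % 2)`[23,2]->3
L=23->gid=23>>2=5, tid=23&3=3
[2]->row 5+8=13  col 3·2+0=6
col: 3 vs 6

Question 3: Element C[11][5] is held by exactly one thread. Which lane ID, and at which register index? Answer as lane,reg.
r=11⇒gr=3,Rb=1  c=5⇒th=2,odd=1
L=3*4+2=14  i=1*2+1=3

14,3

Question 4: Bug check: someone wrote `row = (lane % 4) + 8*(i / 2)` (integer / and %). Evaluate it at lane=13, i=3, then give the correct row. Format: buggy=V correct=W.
buggy=9 correct=11

`(lane % 4) + 8*(i / 2)`[13,3]⇒9
lane 13: gr=3 (13/4), th=1 (13%4)
i=3: r=3+8=11, c=1*2+1=3
row: 9 vs 11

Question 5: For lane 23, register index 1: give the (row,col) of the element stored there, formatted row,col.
5,7

lane 23=>23/4=5, 23 mod 4=3
i=1  r:5+0=>5  c:2·3+1=>7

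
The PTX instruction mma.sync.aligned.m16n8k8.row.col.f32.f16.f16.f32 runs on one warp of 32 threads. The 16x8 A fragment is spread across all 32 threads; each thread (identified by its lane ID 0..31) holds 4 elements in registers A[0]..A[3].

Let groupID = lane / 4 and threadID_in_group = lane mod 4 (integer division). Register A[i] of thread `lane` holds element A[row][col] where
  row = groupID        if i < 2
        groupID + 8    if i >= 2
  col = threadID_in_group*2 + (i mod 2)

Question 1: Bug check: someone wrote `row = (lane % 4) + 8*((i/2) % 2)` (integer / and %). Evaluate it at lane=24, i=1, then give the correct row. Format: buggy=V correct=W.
buggy=0 correct=6

`(lane % 4) + 8*((i/2) % 2)`[24,1]->0
lane 24: gid=6 (24/4), tid=0 (24%4)
i=1: r=6+0=6, c=0*2+1=1
row: 0 vs 6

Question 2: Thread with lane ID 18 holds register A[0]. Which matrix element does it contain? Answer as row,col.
4,4

lane 18: grp=4 (18/4), tig=2 (18%4)
i=0: r=4+0=4, c=2*2+0=4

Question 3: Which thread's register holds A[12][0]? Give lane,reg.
16,2

r: 12->gid=4,r8=1  c: 0->tid=0,i&1=0
L=4*4+0=16  i=1*2+0=2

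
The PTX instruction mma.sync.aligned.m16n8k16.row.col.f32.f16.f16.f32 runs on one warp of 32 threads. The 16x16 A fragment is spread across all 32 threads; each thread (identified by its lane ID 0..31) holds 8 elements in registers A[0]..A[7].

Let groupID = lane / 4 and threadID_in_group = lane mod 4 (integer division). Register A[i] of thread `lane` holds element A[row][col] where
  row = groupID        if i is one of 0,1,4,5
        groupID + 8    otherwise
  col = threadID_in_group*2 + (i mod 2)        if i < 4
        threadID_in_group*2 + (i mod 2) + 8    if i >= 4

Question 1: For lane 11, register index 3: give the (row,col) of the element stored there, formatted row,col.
10,7

lane 11: g=2 (11/4), t=3 (11%4)
i=3: r=2+8=10, c=3*2+1+0=7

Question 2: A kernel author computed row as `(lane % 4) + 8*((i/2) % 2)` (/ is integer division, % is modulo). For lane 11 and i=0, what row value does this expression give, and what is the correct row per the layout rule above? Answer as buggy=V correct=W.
`(lane % 4) + 8*((i/2) % 2)`[11,0]->3
lane 11: g=2 (11/4), t=3 (11%4)
i=0: r=2+0=2, c=3*2+0+0=6
row: 3 vs 2

buggy=3 correct=2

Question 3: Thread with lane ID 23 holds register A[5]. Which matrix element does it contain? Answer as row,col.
5,15

lane 23: gr=5 (23/4), th=3 (23%4)
i=5: r=5+0=5, c=3*2+1+8=15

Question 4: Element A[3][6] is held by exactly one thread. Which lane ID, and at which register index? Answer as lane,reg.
15,0

r=3->g=3,rb=0  c=6->cb=0,t=3,b0=0
L=3*4+3=15  i=0*4+0*2+0=0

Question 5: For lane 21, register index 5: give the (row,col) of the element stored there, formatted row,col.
lane 21->21/4=5, 21 mod 4=1
i=5  r:5+0->5  c:2·1+1+8->11

5,11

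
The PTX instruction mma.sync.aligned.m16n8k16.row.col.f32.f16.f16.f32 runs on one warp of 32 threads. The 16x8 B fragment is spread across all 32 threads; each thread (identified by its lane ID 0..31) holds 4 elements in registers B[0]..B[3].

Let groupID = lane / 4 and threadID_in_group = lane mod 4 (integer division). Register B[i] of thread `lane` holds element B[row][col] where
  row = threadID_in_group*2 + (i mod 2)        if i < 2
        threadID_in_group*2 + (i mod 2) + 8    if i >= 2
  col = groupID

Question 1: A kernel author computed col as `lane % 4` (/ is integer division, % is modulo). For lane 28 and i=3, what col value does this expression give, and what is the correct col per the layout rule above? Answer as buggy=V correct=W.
`lane % 4`[28,3]⇒0
lane 28⇒28/4=7, 28 mod 4=0
i=3  r:2·0+1+8⇒9  c:7
col: 0 vs 7

buggy=0 correct=7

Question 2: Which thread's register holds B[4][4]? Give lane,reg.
18,0

c:4=>grp=4  r:4=>rB=0,tig=2,lo=0
L=4*4+2=18  i=0*2+0=0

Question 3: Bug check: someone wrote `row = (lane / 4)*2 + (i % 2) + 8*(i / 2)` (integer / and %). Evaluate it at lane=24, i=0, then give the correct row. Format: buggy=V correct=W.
buggy=12 correct=0

`(lane / 4)*2 + (i % 2) + 8*(i / 2)`[24,0]→12
lane 24→24/4=6, 24 mod 4=0
i=0  r:2·0+0+0→0  c:6
row: 12 vs 0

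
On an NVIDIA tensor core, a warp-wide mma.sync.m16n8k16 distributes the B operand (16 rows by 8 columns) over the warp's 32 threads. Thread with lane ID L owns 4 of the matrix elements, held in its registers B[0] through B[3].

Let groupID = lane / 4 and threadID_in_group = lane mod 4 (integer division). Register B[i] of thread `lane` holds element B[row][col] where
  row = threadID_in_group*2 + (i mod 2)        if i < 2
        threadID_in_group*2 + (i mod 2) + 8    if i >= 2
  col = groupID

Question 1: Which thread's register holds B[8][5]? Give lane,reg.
20,2

c: 5->gid=5  r: 8->r8=1,tid=0,i&1=0
L=5*4+0=20  i=1*2+0=2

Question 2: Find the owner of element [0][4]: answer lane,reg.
c:4=>grp=4  r:0=>rB=0,tig=0,lo=0
L=4*4+0=16  i=0*2+0=0

16,0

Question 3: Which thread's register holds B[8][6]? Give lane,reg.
c=6⇒gr=6  r=8⇒Rb=1,th=0,odd=0
L=6*4+0=24  i=1*2+0=2

24,2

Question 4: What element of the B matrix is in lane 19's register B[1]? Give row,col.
7,4

lane 19->19/4=4, 19 mod 4=3
i=1  r:2·3+1+0->7  c:4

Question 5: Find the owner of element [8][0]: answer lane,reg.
0,2

c=0→G=0  r=8→rhi=1,T=0,p=0
L=0*4+0=0  i=1*2+0=2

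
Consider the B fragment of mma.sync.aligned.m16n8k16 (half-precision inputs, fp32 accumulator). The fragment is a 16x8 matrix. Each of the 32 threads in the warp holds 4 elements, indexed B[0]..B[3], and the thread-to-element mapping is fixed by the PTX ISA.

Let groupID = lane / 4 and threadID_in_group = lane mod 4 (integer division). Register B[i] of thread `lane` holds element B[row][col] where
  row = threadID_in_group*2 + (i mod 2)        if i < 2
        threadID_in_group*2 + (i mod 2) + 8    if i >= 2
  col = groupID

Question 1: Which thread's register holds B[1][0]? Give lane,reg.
0,1

c=0→G=0  r=1→rhi=0,T=0,p=1
L=0*4+0=0  i=0*2+1=1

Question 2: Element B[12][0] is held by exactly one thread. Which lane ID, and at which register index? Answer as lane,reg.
c=0⇒gr=0  r=12⇒Rb=1,th=2,odd=0
L=0*4+2=2  i=1*2+0=2

2,2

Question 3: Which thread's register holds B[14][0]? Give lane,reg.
3,2

c=0⇒gr=0  r=14⇒Rb=1,th=3,odd=0
L=0*4+3=3  i=1*2+0=2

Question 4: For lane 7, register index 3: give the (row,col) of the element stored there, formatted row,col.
15,1

7: G=1,T=3
[3] (3*2+1+8,1) = (15,1)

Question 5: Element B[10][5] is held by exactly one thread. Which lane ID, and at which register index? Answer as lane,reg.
21,2

c: 5->gid=5  r: 10->r8=1,tid=1,i&1=0
L=5*4+1=21  i=1*2+0=2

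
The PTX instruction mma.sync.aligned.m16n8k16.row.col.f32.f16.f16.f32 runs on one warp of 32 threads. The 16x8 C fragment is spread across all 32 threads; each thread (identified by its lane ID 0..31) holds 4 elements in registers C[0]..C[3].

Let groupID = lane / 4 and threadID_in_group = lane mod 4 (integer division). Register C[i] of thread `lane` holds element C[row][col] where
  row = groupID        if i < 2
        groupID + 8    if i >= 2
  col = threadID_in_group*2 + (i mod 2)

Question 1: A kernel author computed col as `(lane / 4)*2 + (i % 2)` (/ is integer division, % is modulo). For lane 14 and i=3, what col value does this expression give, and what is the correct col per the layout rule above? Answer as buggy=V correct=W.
`(lane / 4)*2 + (i % 2)`[14,3]→7
14: G=3,T=2
[3] (3+8,2*2+1) = (11,5)
col: 7 vs 5

buggy=7 correct=5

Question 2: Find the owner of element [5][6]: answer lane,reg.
23,0

r: 5->gid=5,r8=0  c: 6->tid=3,i&1=0
L=5*4+3=23  i=0*2+0=0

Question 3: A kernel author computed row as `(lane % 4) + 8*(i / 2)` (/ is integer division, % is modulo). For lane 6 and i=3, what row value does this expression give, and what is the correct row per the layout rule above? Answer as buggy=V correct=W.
buggy=10 correct=9

`(lane % 4) + 8*(i / 2)`[6,3]→10
6: G=1,T=2
[3] (1+8,2*2+1) = (9,5)
row: 10 vs 9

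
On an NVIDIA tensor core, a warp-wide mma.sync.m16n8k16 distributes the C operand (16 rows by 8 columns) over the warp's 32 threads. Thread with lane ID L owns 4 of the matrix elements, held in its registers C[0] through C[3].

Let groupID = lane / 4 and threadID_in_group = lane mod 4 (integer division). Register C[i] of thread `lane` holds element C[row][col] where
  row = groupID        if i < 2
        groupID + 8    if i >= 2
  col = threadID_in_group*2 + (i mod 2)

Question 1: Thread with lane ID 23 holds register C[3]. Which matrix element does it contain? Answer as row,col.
lane 23: g=5 (23/4), t=3 (23%4)
i=3: r=5+8=13, c=3*2+1=7

13,7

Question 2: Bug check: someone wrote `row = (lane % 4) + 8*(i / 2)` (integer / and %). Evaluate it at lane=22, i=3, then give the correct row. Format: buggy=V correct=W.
`(lane % 4) + 8*(i / 2)`[22,3]->10
L=22->gid=22>>2=5, tid=22&3=2
[3]->row 5+8=13  col 2·2+1=5
row: 10 vs 13

buggy=10 correct=13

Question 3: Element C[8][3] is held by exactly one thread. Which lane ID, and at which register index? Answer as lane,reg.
r=8→G=0,rhi=1  c=3→T=1,p=1
L=0*4+1=1  i=1*2+1=3

1,3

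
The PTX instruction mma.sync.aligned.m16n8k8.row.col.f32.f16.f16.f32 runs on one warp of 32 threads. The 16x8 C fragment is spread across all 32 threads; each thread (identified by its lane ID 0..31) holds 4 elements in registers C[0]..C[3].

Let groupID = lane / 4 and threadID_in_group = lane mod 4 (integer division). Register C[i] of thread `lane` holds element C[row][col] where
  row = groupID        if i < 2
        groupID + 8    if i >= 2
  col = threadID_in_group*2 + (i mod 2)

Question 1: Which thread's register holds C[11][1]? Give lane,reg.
12,3

r=11->g=3,rb=1  c=1->t=0,b0=1
L=3*4+0=12  i=1*2+1=3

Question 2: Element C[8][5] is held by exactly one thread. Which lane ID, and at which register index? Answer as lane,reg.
r=8⇒gr=0,Rb=1  c=5⇒th=2,odd=1
L=0*4+2=2  i=1*2+1=3

2,3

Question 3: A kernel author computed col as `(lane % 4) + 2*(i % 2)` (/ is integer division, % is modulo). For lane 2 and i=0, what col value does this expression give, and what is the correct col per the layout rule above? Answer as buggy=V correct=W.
`(lane % 4) + 2*(i % 2)`[2,0]->2
L=2->gid=2>>2=0, tid=2&3=2
[0]->row 0+0=0  col 2·2+0=4
col: 2 vs 4

buggy=2 correct=4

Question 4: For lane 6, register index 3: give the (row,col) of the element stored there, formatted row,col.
9,5

L=6->gid=6>>2=1, tid=6&3=2
[3]->row 1+8=9  col 2·2+1=5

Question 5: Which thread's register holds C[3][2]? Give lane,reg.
13,0

r=3⇒gr=3,Rb=0  c=2⇒th=1,odd=0
L=3*4+1=13  i=0*2+0=0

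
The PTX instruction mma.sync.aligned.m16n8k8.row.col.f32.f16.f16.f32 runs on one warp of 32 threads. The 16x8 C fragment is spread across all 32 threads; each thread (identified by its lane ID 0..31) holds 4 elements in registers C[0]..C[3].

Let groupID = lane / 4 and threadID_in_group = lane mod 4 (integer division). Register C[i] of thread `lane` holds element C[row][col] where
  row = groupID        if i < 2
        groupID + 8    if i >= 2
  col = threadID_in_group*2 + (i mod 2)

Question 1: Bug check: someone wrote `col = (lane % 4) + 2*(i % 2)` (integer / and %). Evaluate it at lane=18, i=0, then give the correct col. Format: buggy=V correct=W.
`(lane % 4) + 2*(i % 2)`[18,0]=>2
18: grp=4,tig=2
[0] (4+0,2*2+0) = (4,4)
col: 2 vs 4

buggy=2 correct=4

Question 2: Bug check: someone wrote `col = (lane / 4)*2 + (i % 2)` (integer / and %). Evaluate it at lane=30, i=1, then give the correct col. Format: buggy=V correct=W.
buggy=15 correct=5

`(lane / 4)*2 + (i % 2)`[30,1]→15
lane 30: G=7 (30/4), T=2 (30%4)
i=1: r=7+0=7, c=2*2+1=5
col: 15 vs 5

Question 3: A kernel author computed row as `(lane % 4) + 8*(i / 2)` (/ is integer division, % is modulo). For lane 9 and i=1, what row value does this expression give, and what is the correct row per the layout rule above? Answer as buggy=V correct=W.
`(lane % 4) + 8*(i / 2)`[9,1]⇒1
9: gr=2,th=1
[1] (2+0,1*2+1) = (2,3)
row: 1 vs 2

buggy=1 correct=2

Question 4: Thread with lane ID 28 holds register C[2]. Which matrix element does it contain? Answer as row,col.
15,0

L=28=>grp=28>>2=7, tig=28&3=0
[2]=>row 7+8=15  col 0·2+0=0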